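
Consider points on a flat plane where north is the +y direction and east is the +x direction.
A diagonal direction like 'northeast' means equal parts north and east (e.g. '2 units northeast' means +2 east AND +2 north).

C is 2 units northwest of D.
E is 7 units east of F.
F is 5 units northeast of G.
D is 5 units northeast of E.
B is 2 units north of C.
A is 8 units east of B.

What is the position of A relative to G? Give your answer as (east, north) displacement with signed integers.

Answer: A is at (east=23, north=14) relative to G.

Derivation:
Place G at the origin (east=0, north=0).
  F is 5 units northeast of G: delta (east=+5, north=+5); F at (east=5, north=5).
  E is 7 units east of F: delta (east=+7, north=+0); E at (east=12, north=5).
  D is 5 units northeast of E: delta (east=+5, north=+5); D at (east=17, north=10).
  C is 2 units northwest of D: delta (east=-2, north=+2); C at (east=15, north=12).
  B is 2 units north of C: delta (east=+0, north=+2); B at (east=15, north=14).
  A is 8 units east of B: delta (east=+8, north=+0); A at (east=23, north=14).
Therefore A relative to G: (east=23, north=14).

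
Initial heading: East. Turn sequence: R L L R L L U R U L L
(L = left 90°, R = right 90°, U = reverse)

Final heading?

Start: East
  R (right (90° clockwise)) -> South
  L (left (90° counter-clockwise)) -> East
  L (left (90° counter-clockwise)) -> North
  R (right (90° clockwise)) -> East
  L (left (90° counter-clockwise)) -> North
  L (left (90° counter-clockwise)) -> West
  U (U-turn (180°)) -> East
  R (right (90° clockwise)) -> South
  U (U-turn (180°)) -> North
  L (left (90° counter-clockwise)) -> West
  L (left (90° counter-clockwise)) -> South
Final: South

Answer: Final heading: South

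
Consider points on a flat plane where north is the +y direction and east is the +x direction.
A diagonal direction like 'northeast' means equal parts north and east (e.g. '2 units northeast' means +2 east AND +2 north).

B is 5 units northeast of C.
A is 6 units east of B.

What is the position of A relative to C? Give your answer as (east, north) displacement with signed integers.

Answer: A is at (east=11, north=5) relative to C.

Derivation:
Place C at the origin (east=0, north=0).
  B is 5 units northeast of C: delta (east=+5, north=+5); B at (east=5, north=5).
  A is 6 units east of B: delta (east=+6, north=+0); A at (east=11, north=5).
Therefore A relative to C: (east=11, north=5).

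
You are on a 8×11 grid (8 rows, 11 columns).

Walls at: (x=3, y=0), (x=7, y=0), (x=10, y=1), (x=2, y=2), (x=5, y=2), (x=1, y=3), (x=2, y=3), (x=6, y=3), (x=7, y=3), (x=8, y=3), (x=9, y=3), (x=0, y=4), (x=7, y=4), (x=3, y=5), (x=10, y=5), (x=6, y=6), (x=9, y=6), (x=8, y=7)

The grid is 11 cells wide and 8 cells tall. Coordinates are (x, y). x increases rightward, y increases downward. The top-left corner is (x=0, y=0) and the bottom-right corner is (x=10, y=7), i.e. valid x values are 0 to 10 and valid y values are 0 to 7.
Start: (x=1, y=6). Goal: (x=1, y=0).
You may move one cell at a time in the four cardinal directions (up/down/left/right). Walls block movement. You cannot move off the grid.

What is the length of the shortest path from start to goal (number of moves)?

Answer: Shortest path length: 10

Derivation:
BFS from (x=1, y=6) until reaching (x=1, y=0):
  Distance 0: (x=1, y=6)
  Distance 1: (x=1, y=5), (x=0, y=6), (x=2, y=6), (x=1, y=7)
  Distance 2: (x=1, y=4), (x=0, y=5), (x=2, y=5), (x=3, y=6), (x=0, y=7), (x=2, y=7)
  Distance 3: (x=2, y=4), (x=4, y=6), (x=3, y=7)
  Distance 4: (x=3, y=4), (x=4, y=5), (x=5, y=6), (x=4, y=7)
  Distance 5: (x=3, y=3), (x=4, y=4), (x=5, y=5), (x=5, y=7)
  Distance 6: (x=3, y=2), (x=4, y=3), (x=5, y=4), (x=6, y=5), (x=6, y=7)
  Distance 7: (x=3, y=1), (x=4, y=2), (x=5, y=3), (x=6, y=4), (x=7, y=5), (x=7, y=7)
  Distance 8: (x=2, y=1), (x=4, y=1), (x=8, y=5), (x=7, y=6)
  Distance 9: (x=2, y=0), (x=4, y=0), (x=1, y=1), (x=5, y=1), (x=8, y=4), (x=9, y=5), (x=8, y=6)
  Distance 10: (x=1, y=0), (x=5, y=0), (x=0, y=1), (x=6, y=1), (x=1, y=2), (x=9, y=4)  <- goal reached here
One shortest path (10 moves): (x=1, y=6) -> (x=2, y=6) -> (x=2, y=5) -> (x=2, y=4) -> (x=3, y=4) -> (x=3, y=3) -> (x=3, y=2) -> (x=3, y=1) -> (x=2, y=1) -> (x=1, y=1) -> (x=1, y=0)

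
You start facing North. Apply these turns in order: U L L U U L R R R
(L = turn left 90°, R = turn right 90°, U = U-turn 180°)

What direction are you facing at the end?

Start: North
  U (U-turn (180°)) -> South
  L (left (90° counter-clockwise)) -> East
  L (left (90° counter-clockwise)) -> North
  U (U-turn (180°)) -> South
  U (U-turn (180°)) -> North
  L (left (90° counter-clockwise)) -> West
  R (right (90° clockwise)) -> North
  R (right (90° clockwise)) -> East
  R (right (90° clockwise)) -> South
Final: South

Answer: Final heading: South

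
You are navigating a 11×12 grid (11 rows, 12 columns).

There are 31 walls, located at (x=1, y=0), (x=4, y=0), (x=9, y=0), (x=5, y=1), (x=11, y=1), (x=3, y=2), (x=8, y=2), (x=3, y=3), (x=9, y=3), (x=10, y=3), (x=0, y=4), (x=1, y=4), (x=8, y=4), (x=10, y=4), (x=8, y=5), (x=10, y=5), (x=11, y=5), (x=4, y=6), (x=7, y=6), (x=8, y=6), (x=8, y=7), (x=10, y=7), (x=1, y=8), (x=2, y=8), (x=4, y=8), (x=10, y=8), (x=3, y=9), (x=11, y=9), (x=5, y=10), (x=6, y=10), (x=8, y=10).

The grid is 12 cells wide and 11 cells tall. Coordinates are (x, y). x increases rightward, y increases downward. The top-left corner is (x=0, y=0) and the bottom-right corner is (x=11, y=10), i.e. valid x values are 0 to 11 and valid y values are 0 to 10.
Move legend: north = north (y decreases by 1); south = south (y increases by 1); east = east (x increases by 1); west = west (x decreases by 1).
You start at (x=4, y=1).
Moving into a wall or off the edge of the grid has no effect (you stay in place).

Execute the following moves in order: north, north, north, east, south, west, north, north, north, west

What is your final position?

Start: (x=4, y=1)
  [×3]north (north): blocked, stay at (x=4, y=1)
  east (east): blocked, stay at (x=4, y=1)
  south (south): (x=4, y=1) -> (x=4, y=2)
  west (west): blocked, stay at (x=4, y=2)
  north (north): (x=4, y=2) -> (x=4, y=1)
  north (north): blocked, stay at (x=4, y=1)
  north (north): blocked, stay at (x=4, y=1)
  west (west): (x=4, y=1) -> (x=3, y=1)
Final: (x=3, y=1)

Answer: Final position: (x=3, y=1)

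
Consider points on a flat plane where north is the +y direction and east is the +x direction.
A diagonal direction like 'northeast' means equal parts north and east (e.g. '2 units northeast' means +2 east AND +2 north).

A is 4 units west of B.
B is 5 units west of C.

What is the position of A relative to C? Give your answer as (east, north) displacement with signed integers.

Place C at the origin (east=0, north=0).
  B is 5 units west of C: delta (east=-5, north=+0); B at (east=-5, north=0).
  A is 4 units west of B: delta (east=-4, north=+0); A at (east=-9, north=0).
Therefore A relative to C: (east=-9, north=0).

Answer: A is at (east=-9, north=0) relative to C.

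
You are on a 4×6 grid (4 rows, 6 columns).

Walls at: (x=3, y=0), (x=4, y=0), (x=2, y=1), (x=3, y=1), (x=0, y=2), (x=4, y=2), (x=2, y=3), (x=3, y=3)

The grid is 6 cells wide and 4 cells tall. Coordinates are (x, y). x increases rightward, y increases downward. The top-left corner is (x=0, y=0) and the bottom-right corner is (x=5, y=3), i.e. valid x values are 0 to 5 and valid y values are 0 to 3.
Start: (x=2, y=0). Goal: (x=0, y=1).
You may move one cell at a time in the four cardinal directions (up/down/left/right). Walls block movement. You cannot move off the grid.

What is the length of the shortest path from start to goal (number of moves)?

Answer: Shortest path length: 3

Derivation:
BFS from (x=2, y=0) until reaching (x=0, y=1):
  Distance 0: (x=2, y=0)
  Distance 1: (x=1, y=0)
  Distance 2: (x=0, y=0), (x=1, y=1)
  Distance 3: (x=0, y=1), (x=1, y=2)  <- goal reached here
One shortest path (3 moves): (x=2, y=0) -> (x=1, y=0) -> (x=0, y=0) -> (x=0, y=1)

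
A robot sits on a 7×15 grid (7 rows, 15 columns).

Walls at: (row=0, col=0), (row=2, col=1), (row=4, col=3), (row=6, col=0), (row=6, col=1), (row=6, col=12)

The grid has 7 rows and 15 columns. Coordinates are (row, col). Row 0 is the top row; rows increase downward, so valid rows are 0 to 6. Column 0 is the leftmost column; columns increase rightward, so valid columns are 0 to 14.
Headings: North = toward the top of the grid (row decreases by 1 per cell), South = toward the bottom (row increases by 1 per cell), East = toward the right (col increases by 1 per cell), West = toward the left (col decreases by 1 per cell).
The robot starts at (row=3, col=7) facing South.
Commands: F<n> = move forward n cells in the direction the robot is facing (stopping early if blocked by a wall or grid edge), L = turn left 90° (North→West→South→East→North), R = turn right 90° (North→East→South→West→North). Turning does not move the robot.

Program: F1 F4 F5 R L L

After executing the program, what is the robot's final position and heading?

Start: (row=3, col=7), facing South
  F1: move forward 1, now at (row=4, col=7)
  F4: move forward 2/4 (blocked), now at (row=6, col=7)
  F5: move forward 0/5 (blocked), now at (row=6, col=7)
  R: turn right, now facing West
  L: turn left, now facing South
  L: turn left, now facing East
Final: (row=6, col=7), facing East

Answer: Final position: (row=6, col=7), facing East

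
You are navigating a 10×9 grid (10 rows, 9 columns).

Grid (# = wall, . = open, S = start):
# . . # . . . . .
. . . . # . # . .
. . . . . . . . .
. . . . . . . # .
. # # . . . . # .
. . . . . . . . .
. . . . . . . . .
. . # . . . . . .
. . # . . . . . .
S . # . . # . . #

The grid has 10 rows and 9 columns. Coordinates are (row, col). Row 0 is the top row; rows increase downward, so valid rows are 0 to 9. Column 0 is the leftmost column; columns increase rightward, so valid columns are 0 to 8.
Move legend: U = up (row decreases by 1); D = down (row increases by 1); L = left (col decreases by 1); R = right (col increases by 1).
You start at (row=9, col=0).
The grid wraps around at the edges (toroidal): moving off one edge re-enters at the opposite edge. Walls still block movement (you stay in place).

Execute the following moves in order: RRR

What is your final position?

Start: (row=9, col=0)
  R (right): (row=9, col=0) -> (row=9, col=1)
  R (right): blocked, stay at (row=9, col=1)
  R (right): blocked, stay at (row=9, col=1)
Final: (row=9, col=1)

Answer: Final position: (row=9, col=1)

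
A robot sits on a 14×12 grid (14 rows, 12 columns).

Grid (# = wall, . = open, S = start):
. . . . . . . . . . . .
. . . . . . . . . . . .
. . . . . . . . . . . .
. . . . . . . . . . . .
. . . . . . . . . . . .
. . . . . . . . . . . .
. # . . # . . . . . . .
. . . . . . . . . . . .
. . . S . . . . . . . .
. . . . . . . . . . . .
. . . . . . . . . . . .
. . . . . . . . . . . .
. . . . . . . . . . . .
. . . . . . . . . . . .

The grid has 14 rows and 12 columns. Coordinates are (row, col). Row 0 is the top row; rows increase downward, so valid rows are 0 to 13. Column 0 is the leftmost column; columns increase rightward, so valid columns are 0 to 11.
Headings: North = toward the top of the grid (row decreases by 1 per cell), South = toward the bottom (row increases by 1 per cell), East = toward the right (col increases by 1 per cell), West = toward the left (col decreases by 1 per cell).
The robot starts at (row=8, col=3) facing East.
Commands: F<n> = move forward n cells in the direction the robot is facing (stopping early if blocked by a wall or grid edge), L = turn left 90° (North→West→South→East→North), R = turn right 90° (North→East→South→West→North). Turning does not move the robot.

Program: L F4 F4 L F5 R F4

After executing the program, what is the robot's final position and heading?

Answer: Final position: (row=0, col=0), facing North

Derivation:
Start: (row=8, col=3), facing East
  L: turn left, now facing North
  F4: move forward 4, now at (row=4, col=3)
  F4: move forward 4, now at (row=0, col=3)
  L: turn left, now facing West
  F5: move forward 3/5 (blocked), now at (row=0, col=0)
  R: turn right, now facing North
  F4: move forward 0/4 (blocked), now at (row=0, col=0)
Final: (row=0, col=0), facing North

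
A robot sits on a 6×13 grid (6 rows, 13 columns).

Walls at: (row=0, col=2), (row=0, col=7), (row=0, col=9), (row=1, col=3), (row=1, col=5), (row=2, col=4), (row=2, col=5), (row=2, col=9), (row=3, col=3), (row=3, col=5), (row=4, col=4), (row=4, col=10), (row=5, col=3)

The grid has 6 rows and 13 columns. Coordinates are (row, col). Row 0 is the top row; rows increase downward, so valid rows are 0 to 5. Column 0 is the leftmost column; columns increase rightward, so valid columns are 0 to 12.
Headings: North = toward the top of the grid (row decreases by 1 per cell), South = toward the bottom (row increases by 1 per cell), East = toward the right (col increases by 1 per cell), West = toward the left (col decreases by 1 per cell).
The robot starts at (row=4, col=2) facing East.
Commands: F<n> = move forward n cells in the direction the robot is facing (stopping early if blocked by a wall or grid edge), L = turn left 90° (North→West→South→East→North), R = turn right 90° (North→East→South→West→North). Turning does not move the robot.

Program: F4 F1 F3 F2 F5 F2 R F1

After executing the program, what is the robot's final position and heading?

Start: (row=4, col=2), facing East
  F4: move forward 1/4 (blocked), now at (row=4, col=3)
  F1: move forward 0/1 (blocked), now at (row=4, col=3)
  F3: move forward 0/3 (blocked), now at (row=4, col=3)
  F2: move forward 0/2 (blocked), now at (row=4, col=3)
  F5: move forward 0/5 (blocked), now at (row=4, col=3)
  F2: move forward 0/2 (blocked), now at (row=4, col=3)
  R: turn right, now facing South
  F1: move forward 0/1 (blocked), now at (row=4, col=3)
Final: (row=4, col=3), facing South

Answer: Final position: (row=4, col=3), facing South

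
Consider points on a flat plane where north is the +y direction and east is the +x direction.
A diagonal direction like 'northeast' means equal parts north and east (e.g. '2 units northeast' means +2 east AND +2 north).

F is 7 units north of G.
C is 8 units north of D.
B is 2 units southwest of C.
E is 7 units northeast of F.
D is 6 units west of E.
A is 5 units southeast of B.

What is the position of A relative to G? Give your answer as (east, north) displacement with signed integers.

Place G at the origin (east=0, north=0).
  F is 7 units north of G: delta (east=+0, north=+7); F at (east=0, north=7).
  E is 7 units northeast of F: delta (east=+7, north=+7); E at (east=7, north=14).
  D is 6 units west of E: delta (east=-6, north=+0); D at (east=1, north=14).
  C is 8 units north of D: delta (east=+0, north=+8); C at (east=1, north=22).
  B is 2 units southwest of C: delta (east=-2, north=-2); B at (east=-1, north=20).
  A is 5 units southeast of B: delta (east=+5, north=-5); A at (east=4, north=15).
Therefore A relative to G: (east=4, north=15).

Answer: A is at (east=4, north=15) relative to G.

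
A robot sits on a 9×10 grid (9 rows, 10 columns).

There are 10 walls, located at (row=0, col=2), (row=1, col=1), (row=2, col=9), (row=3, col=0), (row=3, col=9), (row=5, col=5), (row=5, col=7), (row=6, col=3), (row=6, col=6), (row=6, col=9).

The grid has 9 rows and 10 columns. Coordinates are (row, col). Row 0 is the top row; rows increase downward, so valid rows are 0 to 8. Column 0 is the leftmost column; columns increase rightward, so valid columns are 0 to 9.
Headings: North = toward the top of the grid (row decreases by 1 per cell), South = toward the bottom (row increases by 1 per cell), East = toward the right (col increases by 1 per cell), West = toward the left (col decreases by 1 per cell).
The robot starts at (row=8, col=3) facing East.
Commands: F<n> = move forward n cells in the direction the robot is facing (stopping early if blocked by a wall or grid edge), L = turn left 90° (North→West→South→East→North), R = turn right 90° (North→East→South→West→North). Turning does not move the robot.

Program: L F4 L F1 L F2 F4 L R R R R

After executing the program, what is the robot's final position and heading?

Answer: Final position: (row=8, col=2), facing East

Derivation:
Start: (row=8, col=3), facing East
  L: turn left, now facing North
  F4: move forward 1/4 (blocked), now at (row=7, col=3)
  L: turn left, now facing West
  F1: move forward 1, now at (row=7, col=2)
  L: turn left, now facing South
  F2: move forward 1/2 (blocked), now at (row=8, col=2)
  F4: move forward 0/4 (blocked), now at (row=8, col=2)
  L: turn left, now facing East
  R: turn right, now facing South
  R: turn right, now facing West
  R: turn right, now facing North
  R: turn right, now facing East
Final: (row=8, col=2), facing East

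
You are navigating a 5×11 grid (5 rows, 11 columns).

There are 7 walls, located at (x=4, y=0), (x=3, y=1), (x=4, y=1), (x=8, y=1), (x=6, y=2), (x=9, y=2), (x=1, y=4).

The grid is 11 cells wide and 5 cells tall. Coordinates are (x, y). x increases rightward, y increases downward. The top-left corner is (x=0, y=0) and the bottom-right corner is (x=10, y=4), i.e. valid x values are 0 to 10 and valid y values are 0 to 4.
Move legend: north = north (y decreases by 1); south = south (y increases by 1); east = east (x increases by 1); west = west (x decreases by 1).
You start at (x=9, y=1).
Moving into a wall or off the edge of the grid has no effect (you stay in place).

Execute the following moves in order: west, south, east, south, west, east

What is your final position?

Start: (x=9, y=1)
  west (west): blocked, stay at (x=9, y=1)
  south (south): blocked, stay at (x=9, y=1)
  east (east): (x=9, y=1) -> (x=10, y=1)
  south (south): (x=10, y=1) -> (x=10, y=2)
  west (west): blocked, stay at (x=10, y=2)
  east (east): blocked, stay at (x=10, y=2)
Final: (x=10, y=2)

Answer: Final position: (x=10, y=2)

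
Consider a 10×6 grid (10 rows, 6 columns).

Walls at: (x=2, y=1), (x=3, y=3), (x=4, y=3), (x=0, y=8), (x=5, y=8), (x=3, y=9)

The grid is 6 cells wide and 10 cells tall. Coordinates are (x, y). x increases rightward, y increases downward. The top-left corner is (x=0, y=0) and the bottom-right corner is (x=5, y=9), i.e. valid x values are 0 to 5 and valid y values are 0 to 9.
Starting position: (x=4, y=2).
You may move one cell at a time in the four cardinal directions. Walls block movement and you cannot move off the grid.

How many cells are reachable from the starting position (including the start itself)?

Answer: Reachable cells: 54

Derivation:
BFS flood-fill from (x=4, y=2):
  Distance 0: (x=4, y=2)
  Distance 1: (x=4, y=1), (x=3, y=2), (x=5, y=2)
  Distance 2: (x=4, y=0), (x=3, y=1), (x=5, y=1), (x=2, y=2), (x=5, y=3)
  Distance 3: (x=3, y=0), (x=5, y=0), (x=1, y=2), (x=2, y=3), (x=5, y=4)
  Distance 4: (x=2, y=0), (x=1, y=1), (x=0, y=2), (x=1, y=3), (x=2, y=4), (x=4, y=4), (x=5, y=5)
  Distance 5: (x=1, y=0), (x=0, y=1), (x=0, y=3), (x=1, y=4), (x=3, y=4), (x=2, y=5), (x=4, y=5), (x=5, y=6)
  Distance 6: (x=0, y=0), (x=0, y=4), (x=1, y=5), (x=3, y=5), (x=2, y=6), (x=4, y=6), (x=5, y=7)
  Distance 7: (x=0, y=5), (x=1, y=6), (x=3, y=6), (x=2, y=7), (x=4, y=7)
  Distance 8: (x=0, y=6), (x=1, y=7), (x=3, y=7), (x=2, y=8), (x=4, y=8)
  Distance 9: (x=0, y=7), (x=1, y=8), (x=3, y=8), (x=2, y=9), (x=4, y=9)
  Distance 10: (x=1, y=9), (x=5, y=9)
  Distance 11: (x=0, y=9)
Total reachable: 54 (grid has 54 open cells total)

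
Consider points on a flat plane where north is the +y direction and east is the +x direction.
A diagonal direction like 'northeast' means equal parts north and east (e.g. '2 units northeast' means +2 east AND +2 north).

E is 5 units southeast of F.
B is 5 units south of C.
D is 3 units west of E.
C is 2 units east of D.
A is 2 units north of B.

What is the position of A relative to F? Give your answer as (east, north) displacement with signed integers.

Answer: A is at (east=4, north=-8) relative to F.

Derivation:
Place F at the origin (east=0, north=0).
  E is 5 units southeast of F: delta (east=+5, north=-5); E at (east=5, north=-5).
  D is 3 units west of E: delta (east=-3, north=+0); D at (east=2, north=-5).
  C is 2 units east of D: delta (east=+2, north=+0); C at (east=4, north=-5).
  B is 5 units south of C: delta (east=+0, north=-5); B at (east=4, north=-10).
  A is 2 units north of B: delta (east=+0, north=+2); A at (east=4, north=-8).
Therefore A relative to F: (east=4, north=-8).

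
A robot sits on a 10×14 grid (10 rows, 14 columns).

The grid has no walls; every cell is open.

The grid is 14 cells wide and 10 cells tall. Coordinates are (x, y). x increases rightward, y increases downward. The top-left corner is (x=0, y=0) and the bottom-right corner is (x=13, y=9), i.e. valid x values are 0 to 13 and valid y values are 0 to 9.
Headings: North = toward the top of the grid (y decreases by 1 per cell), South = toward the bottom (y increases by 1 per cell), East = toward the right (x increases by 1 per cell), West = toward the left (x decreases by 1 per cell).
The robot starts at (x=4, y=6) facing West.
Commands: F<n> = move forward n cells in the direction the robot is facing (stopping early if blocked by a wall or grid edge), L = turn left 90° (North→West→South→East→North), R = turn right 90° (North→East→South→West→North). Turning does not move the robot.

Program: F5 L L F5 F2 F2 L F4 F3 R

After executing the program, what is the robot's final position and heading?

Start: (x=4, y=6), facing West
  F5: move forward 4/5 (blocked), now at (x=0, y=6)
  L: turn left, now facing South
  L: turn left, now facing East
  F5: move forward 5, now at (x=5, y=6)
  F2: move forward 2, now at (x=7, y=6)
  F2: move forward 2, now at (x=9, y=6)
  L: turn left, now facing North
  F4: move forward 4, now at (x=9, y=2)
  F3: move forward 2/3 (blocked), now at (x=9, y=0)
  R: turn right, now facing East
Final: (x=9, y=0), facing East

Answer: Final position: (x=9, y=0), facing East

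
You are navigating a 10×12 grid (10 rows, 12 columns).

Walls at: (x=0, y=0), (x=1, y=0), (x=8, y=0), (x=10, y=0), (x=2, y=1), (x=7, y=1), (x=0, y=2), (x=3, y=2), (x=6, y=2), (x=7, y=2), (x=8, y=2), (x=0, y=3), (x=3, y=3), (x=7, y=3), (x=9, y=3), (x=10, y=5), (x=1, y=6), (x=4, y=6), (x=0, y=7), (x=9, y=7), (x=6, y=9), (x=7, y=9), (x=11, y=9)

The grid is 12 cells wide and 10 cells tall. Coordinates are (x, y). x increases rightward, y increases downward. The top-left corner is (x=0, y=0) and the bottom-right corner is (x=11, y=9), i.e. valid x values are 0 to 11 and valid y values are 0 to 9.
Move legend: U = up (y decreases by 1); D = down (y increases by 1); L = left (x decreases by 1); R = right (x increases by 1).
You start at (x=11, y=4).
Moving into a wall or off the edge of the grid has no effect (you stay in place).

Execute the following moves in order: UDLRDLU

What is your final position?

Answer: Final position: (x=11, y=4)

Derivation:
Start: (x=11, y=4)
  U (up): (x=11, y=4) -> (x=11, y=3)
  D (down): (x=11, y=3) -> (x=11, y=4)
  L (left): (x=11, y=4) -> (x=10, y=4)
  R (right): (x=10, y=4) -> (x=11, y=4)
  D (down): (x=11, y=4) -> (x=11, y=5)
  L (left): blocked, stay at (x=11, y=5)
  U (up): (x=11, y=5) -> (x=11, y=4)
Final: (x=11, y=4)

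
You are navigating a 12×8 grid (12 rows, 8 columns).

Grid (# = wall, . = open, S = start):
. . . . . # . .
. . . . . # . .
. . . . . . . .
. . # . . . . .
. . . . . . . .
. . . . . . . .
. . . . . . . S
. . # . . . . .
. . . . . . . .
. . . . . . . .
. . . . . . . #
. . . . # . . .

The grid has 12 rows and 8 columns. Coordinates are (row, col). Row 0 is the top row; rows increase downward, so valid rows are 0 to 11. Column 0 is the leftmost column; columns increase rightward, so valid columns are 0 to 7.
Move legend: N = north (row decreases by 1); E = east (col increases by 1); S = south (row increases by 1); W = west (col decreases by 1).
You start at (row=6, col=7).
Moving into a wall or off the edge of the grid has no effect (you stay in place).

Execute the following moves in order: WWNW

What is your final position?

Answer: Final position: (row=5, col=4)

Derivation:
Start: (row=6, col=7)
  W (west): (row=6, col=7) -> (row=6, col=6)
  W (west): (row=6, col=6) -> (row=6, col=5)
  N (north): (row=6, col=5) -> (row=5, col=5)
  W (west): (row=5, col=5) -> (row=5, col=4)
Final: (row=5, col=4)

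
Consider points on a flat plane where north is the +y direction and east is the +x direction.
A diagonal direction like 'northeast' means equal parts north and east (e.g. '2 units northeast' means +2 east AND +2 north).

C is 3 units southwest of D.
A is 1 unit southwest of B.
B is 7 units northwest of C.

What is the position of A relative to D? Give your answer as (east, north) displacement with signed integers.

Answer: A is at (east=-11, north=3) relative to D.

Derivation:
Place D at the origin (east=0, north=0).
  C is 3 units southwest of D: delta (east=-3, north=-3); C at (east=-3, north=-3).
  B is 7 units northwest of C: delta (east=-7, north=+7); B at (east=-10, north=4).
  A is 1 unit southwest of B: delta (east=-1, north=-1); A at (east=-11, north=3).
Therefore A relative to D: (east=-11, north=3).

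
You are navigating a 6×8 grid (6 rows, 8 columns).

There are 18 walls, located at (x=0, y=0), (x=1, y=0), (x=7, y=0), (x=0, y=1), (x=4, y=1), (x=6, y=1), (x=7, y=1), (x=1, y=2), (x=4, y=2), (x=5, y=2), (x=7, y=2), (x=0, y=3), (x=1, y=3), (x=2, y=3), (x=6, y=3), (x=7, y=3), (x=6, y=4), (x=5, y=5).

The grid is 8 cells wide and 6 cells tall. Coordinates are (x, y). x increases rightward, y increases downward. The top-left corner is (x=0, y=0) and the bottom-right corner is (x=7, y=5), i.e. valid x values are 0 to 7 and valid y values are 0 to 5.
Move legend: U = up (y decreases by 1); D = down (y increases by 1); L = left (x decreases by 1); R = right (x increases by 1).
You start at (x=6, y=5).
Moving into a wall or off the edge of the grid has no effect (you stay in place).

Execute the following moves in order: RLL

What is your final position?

Start: (x=6, y=5)
  R (right): (x=6, y=5) -> (x=7, y=5)
  L (left): (x=7, y=5) -> (x=6, y=5)
  L (left): blocked, stay at (x=6, y=5)
Final: (x=6, y=5)

Answer: Final position: (x=6, y=5)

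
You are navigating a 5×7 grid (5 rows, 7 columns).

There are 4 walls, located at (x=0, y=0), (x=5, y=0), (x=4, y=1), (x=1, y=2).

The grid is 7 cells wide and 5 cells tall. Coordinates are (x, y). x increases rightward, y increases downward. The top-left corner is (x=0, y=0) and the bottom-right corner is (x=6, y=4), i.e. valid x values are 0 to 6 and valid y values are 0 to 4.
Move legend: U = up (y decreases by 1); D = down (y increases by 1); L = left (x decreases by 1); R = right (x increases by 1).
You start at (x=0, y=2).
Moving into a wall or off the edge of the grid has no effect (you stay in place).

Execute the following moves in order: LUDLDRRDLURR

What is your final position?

Start: (x=0, y=2)
  L (left): blocked, stay at (x=0, y=2)
  U (up): (x=0, y=2) -> (x=0, y=1)
  D (down): (x=0, y=1) -> (x=0, y=2)
  L (left): blocked, stay at (x=0, y=2)
  D (down): (x=0, y=2) -> (x=0, y=3)
  R (right): (x=0, y=3) -> (x=1, y=3)
  R (right): (x=1, y=3) -> (x=2, y=3)
  D (down): (x=2, y=3) -> (x=2, y=4)
  L (left): (x=2, y=4) -> (x=1, y=4)
  U (up): (x=1, y=4) -> (x=1, y=3)
  R (right): (x=1, y=3) -> (x=2, y=3)
  R (right): (x=2, y=3) -> (x=3, y=3)
Final: (x=3, y=3)

Answer: Final position: (x=3, y=3)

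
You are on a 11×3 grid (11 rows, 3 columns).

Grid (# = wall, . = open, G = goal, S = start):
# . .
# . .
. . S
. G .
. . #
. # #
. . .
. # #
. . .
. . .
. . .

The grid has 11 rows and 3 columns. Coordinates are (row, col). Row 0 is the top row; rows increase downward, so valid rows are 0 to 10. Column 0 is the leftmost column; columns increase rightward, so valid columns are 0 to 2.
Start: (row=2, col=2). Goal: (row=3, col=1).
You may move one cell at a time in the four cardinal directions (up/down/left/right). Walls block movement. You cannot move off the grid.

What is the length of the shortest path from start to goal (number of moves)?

BFS from (row=2, col=2) until reaching (row=3, col=1):
  Distance 0: (row=2, col=2)
  Distance 1: (row=1, col=2), (row=2, col=1), (row=3, col=2)
  Distance 2: (row=0, col=2), (row=1, col=1), (row=2, col=0), (row=3, col=1)  <- goal reached here
One shortest path (2 moves): (row=2, col=2) -> (row=2, col=1) -> (row=3, col=1)

Answer: Shortest path length: 2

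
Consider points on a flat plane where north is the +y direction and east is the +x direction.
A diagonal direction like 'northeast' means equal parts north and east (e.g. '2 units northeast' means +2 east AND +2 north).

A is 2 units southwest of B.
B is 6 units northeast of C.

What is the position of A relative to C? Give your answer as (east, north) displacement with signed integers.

Place C at the origin (east=0, north=0).
  B is 6 units northeast of C: delta (east=+6, north=+6); B at (east=6, north=6).
  A is 2 units southwest of B: delta (east=-2, north=-2); A at (east=4, north=4).
Therefore A relative to C: (east=4, north=4).

Answer: A is at (east=4, north=4) relative to C.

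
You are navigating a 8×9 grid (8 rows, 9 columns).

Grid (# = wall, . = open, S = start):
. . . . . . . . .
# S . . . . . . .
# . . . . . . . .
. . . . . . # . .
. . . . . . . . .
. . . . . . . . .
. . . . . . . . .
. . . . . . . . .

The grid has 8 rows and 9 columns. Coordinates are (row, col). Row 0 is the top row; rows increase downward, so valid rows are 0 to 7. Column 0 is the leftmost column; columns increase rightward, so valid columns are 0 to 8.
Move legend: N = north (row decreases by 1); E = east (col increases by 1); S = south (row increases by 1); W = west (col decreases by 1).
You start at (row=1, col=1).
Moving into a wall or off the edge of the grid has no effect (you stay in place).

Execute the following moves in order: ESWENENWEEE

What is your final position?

Answer: Final position: (row=0, col=5)

Derivation:
Start: (row=1, col=1)
  E (east): (row=1, col=1) -> (row=1, col=2)
  S (south): (row=1, col=2) -> (row=2, col=2)
  W (west): (row=2, col=2) -> (row=2, col=1)
  E (east): (row=2, col=1) -> (row=2, col=2)
  N (north): (row=2, col=2) -> (row=1, col=2)
  E (east): (row=1, col=2) -> (row=1, col=3)
  N (north): (row=1, col=3) -> (row=0, col=3)
  W (west): (row=0, col=3) -> (row=0, col=2)
  E (east): (row=0, col=2) -> (row=0, col=3)
  E (east): (row=0, col=3) -> (row=0, col=4)
  E (east): (row=0, col=4) -> (row=0, col=5)
Final: (row=0, col=5)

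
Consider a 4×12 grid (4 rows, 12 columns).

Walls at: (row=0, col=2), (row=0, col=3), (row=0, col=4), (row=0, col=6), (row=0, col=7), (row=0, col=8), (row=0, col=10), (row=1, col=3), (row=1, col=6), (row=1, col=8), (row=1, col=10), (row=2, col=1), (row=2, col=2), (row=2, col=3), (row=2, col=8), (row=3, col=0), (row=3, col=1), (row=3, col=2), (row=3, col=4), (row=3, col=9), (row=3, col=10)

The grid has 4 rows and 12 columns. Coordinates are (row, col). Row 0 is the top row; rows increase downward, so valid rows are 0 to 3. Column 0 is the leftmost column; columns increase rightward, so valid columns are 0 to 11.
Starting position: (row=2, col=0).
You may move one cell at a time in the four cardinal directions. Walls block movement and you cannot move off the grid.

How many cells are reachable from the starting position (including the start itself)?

Answer: Reachable cells: 6

Derivation:
BFS flood-fill from (row=2, col=0):
  Distance 0: (row=2, col=0)
  Distance 1: (row=1, col=0)
  Distance 2: (row=0, col=0), (row=1, col=1)
  Distance 3: (row=0, col=1), (row=1, col=2)
Total reachable: 6 (grid has 27 open cells total)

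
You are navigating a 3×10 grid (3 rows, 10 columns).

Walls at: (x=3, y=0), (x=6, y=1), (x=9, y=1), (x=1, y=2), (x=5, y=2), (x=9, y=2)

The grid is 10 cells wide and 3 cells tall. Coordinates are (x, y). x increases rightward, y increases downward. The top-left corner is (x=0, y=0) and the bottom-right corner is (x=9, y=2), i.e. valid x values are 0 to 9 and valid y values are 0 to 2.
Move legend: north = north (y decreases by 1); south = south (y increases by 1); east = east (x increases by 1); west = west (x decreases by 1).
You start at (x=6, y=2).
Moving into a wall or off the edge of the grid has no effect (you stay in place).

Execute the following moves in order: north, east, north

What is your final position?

Answer: Final position: (x=7, y=1)

Derivation:
Start: (x=6, y=2)
  north (north): blocked, stay at (x=6, y=2)
  east (east): (x=6, y=2) -> (x=7, y=2)
  north (north): (x=7, y=2) -> (x=7, y=1)
Final: (x=7, y=1)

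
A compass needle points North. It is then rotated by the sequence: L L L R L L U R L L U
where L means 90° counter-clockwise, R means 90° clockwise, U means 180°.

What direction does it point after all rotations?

Answer: Final heading: West

Derivation:
Start: North
  L (left (90° counter-clockwise)) -> West
  L (left (90° counter-clockwise)) -> South
  L (left (90° counter-clockwise)) -> East
  R (right (90° clockwise)) -> South
  L (left (90° counter-clockwise)) -> East
  L (left (90° counter-clockwise)) -> North
  U (U-turn (180°)) -> South
  R (right (90° clockwise)) -> West
  L (left (90° counter-clockwise)) -> South
  L (left (90° counter-clockwise)) -> East
  U (U-turn (180°)) -> West
Final: West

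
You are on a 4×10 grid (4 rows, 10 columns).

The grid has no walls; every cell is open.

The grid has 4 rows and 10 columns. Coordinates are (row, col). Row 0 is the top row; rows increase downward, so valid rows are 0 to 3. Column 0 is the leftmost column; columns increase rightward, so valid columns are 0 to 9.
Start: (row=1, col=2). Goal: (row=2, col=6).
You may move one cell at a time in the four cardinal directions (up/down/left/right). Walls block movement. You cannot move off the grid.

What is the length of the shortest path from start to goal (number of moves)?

BFS from (row=1, col=2) until reaching (row=2, col=6):
  Distance 0: (row=1, col=2)
  Distance 1: (row=0, col=2), (row=1, col=1), (row=1, col=3), (row=2, col=2)
  Distance 2: (row=0, col=1), (row=0, col=3), (row=1, col=0), (row=1, col=4), (row=2, col=1), (row=2, col=3), (row=3, col=2)
  Distance 3: (row=0, col=0), (row=0, col=4), (row=1, col=5), (row=2, col=0), (row=2, col=4), (row=3, col=1), (row=3, col=3)
  Distance 4: (row=0, col=5), (row=1, col=6), (row=2, col=5), (row=3, col=0), (row=3, col=4)
  Distance 5: (row=0, col=6), (row=1, col=7), (row=2, col=6), (row=3, col=5)  <- goal reached here
One shortest path (5 moves): (row=1, col=2) -> (row=1, col=3) -> (row=1, col=4) -> (row=1, col=5) -> (row=1, col=6) -> (row=2, col=6)

Answer: Shortest path length: 5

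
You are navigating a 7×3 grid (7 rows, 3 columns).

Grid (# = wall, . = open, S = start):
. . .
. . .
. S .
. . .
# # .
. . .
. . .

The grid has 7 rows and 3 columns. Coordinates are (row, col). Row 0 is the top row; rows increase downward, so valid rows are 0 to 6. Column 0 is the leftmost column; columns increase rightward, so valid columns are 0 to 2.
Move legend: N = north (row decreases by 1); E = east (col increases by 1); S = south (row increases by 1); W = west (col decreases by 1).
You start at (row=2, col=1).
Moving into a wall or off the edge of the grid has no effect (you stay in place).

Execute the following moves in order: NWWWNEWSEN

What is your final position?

Answer: Final position: (row=0, col=1)

Derivation:
Start: (row=2, col=1)
  N (north): (row=2, col=1) -> (row=1, col=1)
  W (west): (row=1, col=1) -> (row=1, col=0)
  W (west): blocked, stay at (row=1, col=0)
  W (west): blocked, stay at (row=1, col=0)
  N (north): (row=1, col=0) -> (row=0, col=0)
  E (east): (row=0, col=0) -> (row=0, col=1)
  W (west): (row=0, col=1) -> (row=0, col=0)
  S (south): (row=0, col=0) -> (row=1, col=0)
  E (east): (row=1, col=0) -> (row=1, col=1)
  N (north): (row=1, col=1) -> (row=0, col=1)
Final: (row=0, col=1)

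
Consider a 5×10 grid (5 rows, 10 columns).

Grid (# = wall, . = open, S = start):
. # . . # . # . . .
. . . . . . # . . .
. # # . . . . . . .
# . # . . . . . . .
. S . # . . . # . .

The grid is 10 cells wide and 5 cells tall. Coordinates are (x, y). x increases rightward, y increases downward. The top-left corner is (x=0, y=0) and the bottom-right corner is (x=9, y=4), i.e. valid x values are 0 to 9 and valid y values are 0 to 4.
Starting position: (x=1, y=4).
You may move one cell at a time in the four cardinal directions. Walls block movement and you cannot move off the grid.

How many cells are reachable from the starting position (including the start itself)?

BFS flood-fill from (x=1, y=4):
  Distance 0: (x=1, y=4)
  Distance 1: (x=1, y=3), (x=0, y=4), (x=2, y=4)
Total reachable: 4 (grid has 40 open cells total)

Answer: Reachable cells: 4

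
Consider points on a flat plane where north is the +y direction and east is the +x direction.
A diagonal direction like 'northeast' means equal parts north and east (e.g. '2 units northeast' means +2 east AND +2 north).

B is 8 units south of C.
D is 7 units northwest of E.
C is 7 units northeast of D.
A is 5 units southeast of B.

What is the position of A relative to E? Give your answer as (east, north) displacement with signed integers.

Place E at the origin (east=0, north=0).
  D is 7 units northwest of E: delta (east=-7, north=+7); D at (east=-7, north=7).
  C is 7 units northeast of D: delta (east=+7, north=+7); C at (east=0, north=14).
  B is 8 units south of C: delta (east=+0, north=-8); B at (east=0, north=6).
  A is 5 units southeast of B: delta (east=+5, north=-5); A at (east=5, north=1).
Therefore A relative to E: (east=5, north=1).

Answer: A is at (east=5, north=1) relative to E.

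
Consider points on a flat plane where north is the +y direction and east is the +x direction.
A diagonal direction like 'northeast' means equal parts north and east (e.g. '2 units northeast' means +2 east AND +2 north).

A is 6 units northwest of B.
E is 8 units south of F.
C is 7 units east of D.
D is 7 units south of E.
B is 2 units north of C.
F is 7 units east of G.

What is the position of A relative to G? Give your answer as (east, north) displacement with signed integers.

Place G at the origin (east=0, north=0).
  F is 7 units east of G: delta (east=+7, north=+0); F at (east=7, north=0).
  E is 8 units south of F: delta (east=+0, north=-8); E at (east=7, north=-8).
  D is 7 units south of E: delta (east=+0, north=-7); D at (east=7, north=-15).
  C is 7 units east of D: delta (east=+7, north=+0); C at (east=14, north=-15).
  B is 2 units north of C: delta (east=+0, north=+2); B at (east=14, north=-13).
  A is 6 units northwest of B: delta (east=-6, north=+6); A at (east=8, north=-7).
Therefore A relative to G: (east=8, north=-7).

Answer: A is at (east=8, north=-7) relative to G.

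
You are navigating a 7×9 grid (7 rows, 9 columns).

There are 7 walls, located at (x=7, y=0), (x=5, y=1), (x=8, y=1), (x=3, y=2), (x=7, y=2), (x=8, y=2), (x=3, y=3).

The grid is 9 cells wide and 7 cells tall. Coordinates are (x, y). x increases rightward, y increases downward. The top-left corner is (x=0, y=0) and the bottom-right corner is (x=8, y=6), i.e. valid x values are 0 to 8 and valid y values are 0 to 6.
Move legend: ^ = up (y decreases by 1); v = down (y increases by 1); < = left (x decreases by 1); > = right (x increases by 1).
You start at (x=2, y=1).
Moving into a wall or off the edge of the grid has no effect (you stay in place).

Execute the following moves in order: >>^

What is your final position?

Start: (x=2, y=1)
  > (right): (x=2, y=1) -> (x=3, y=1)
  > (right): (x=3, y=1) -> (x=4, y=1)
  ^ (up): (x=4, y=1) -> (x=4, y=0)
Final: (x=4, y=0)

Answer: Final position: (x=4, y=0)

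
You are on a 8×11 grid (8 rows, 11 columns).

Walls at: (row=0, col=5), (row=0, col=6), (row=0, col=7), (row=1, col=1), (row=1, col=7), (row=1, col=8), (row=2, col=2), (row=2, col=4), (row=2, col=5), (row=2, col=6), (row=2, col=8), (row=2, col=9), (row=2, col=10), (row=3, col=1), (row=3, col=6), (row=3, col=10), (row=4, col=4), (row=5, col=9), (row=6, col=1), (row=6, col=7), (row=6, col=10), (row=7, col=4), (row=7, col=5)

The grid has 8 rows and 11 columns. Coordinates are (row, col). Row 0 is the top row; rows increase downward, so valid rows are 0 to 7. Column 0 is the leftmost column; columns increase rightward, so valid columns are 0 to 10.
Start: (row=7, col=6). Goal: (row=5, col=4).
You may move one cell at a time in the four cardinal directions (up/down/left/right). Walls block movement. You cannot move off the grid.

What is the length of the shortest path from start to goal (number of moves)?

Answer: Shortest path length: 4

Derivation:
BFS from (row=7, col=6) until reaching (row=5, col=4):
  Distance 0: (row=7, col=6)
  Distance 1: (row=6, col=6), (row=7, col=7)
  Distance 2: (row=5, col=6), (row=6, col=5), (row=7, col=8)
  Distance 3: (row=4, col=6), (row=5, col=5), (row=5, col=7), (row=6, col=4), (row=6, col=8), (row=7, col=9)
  Distance 4: (row=4, col=5), (row=4, col=7), (row=5, col=4), (row=5, col=8), (row=6, col=3), (row=6, col=9), (row=7, col=10)  <- goal reached here
One shortest path (4 moves): (row=7, col=6) -> (row=6, col=6) -> (row=6, col=5) -> (row=6, col=4) -> (row=5, col=4)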